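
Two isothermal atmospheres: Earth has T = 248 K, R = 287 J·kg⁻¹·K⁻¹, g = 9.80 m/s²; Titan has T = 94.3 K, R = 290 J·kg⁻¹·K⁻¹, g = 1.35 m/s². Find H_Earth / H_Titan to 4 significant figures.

H = RT/g for each body.
H_Earth = 287 × 248 / 9.80 = 7262.9 m.
H_Titan = 290 × 94.3 / 1.35 = 20257 m.
H_Earth/H_Titan = 7262.9/20257 = 0.35854.

H_Earth/H_Titan ≈ 0.3585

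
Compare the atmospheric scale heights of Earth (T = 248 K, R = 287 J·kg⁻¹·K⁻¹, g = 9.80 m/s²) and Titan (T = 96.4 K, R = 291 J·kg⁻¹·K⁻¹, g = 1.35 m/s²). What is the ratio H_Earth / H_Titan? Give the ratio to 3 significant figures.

H_Earth/H_Titan ≈ 0.350

H = RT/g for each body.
H_Earth = 287 × 248 / 9.80 = 7262.9 m.
H_Titan = 291 × 96.4 / 1.35 = 20780 m.
H_Earth/H_Titan = 7262.9/20780 = 0.34951.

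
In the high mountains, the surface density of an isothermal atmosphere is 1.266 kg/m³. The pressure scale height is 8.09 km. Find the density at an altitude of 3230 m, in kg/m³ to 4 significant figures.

In an isothermal atmosphere, density decays like pressure: ρ = ρ₀ exp(−z/H).
z/H = 3230.0/8090.0 = 0.39926; exp(−0.39926) = 0.67082.
ρ = 1.266 × 0.67082 = 0.84926 kg/m³.

ρ ≈ 0.8493 kg/m³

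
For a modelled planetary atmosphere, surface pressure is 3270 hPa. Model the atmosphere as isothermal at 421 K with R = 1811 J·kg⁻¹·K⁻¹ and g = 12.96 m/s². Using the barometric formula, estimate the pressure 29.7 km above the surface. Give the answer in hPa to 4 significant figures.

P ≈ 1974 hPa

Scale height: H = RT/g = 1811 × 421 / 12.96 = 58830 m.
Barometric formula: P = P₀ exp(−z/H).
z/H = 29700/58830 = 0.50484; exp(−0.50484) = 0.60360.
P = 3270 × 0.60360 = 1973.8 hPa.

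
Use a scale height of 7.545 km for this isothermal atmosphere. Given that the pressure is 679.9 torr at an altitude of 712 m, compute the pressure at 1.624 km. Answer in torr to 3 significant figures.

P ≈ 602 torr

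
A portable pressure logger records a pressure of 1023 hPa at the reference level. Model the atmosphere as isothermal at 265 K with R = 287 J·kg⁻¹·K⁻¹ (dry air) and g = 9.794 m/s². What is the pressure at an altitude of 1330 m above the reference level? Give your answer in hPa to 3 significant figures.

Scale height: H = RT/g = 287 × 265 / 9.794 = 7765.5 m.
Barometric formula: P = P₀ exp(−z/H).
z/H = 1330.0/7765.5 = 0.17127; exp(−0.17127) = 0.84259.
P = 1023 × 0.84259 = 861.97 hPa.

P ≈ 862 hPa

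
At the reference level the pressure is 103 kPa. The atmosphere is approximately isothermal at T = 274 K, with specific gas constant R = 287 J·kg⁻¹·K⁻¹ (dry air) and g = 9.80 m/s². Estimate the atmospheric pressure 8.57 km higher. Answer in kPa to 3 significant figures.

P ≈ 35.4 kPa

Scale height: H = RT/g = 287 × 274 / 9.80 = 8024.3 m.
Barometric formula: P = P₀ exp(−z/H).
z/H = 8570.0/8024.3 = 1.0680; exp(−1.0680) = 0.34370.
P = 103 × 0.34370 = 35.401 kPa.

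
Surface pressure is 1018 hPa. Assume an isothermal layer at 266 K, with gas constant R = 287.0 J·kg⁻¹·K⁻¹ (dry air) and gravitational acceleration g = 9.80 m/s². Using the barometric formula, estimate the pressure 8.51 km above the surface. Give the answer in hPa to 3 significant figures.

Scale height: H = RT/g = 287.0 × 266 / 9.80 = 7790.0 m.
Barometric formula: P = P₀ exp(−z/H).
z/H = 8510.0/7790.0 = 1.0924; exp(−1.0924) = 0.33541.
P = 1018 × 0.33541 = 341.45 hPa.

P ≈ 341 hPa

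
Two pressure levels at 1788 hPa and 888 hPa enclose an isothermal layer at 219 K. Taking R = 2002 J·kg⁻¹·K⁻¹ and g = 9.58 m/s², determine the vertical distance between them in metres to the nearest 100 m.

Hypsometric equation: Δz = (R T̄/g) ln(P₁/P₂).
R T̄/g = 2002 × 219 / 9.58 = 45766 m.
ln(1788/888) = ln(2.0135) = 0.69987.
Δz = 45766 × 0.69987 = 32030 m.

Δz ≈ 32000 m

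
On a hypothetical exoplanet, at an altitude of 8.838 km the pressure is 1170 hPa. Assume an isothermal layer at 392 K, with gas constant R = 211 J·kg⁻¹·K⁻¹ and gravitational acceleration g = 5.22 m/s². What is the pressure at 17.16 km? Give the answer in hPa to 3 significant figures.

Scale height: H = RT/g = 211 × 392 / 5.22 = 15845 m.
Between two levels, P₂ = P₁ exp(−Δz/H) with Δz = z₂ − z₁.
Δz = 17160 − 8838.0 = 8322.0 m; Δz/H = 8322.0/15845 = 0.52521.
P₂ = 1170 × exp(−0.52521) = 1170 × 0.59143 = 691.97 hPa.

P ≈ 692 hPa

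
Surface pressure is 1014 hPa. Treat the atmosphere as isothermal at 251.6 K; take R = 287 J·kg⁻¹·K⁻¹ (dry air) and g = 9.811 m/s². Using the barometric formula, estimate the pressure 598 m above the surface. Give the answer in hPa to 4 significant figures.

Scale height: H = RT/g = 287 × 251.6 / 9.811 = 7360.0 m.
Barometric formula: P = P₀ exp(−z/H).
z/H = 598.00/7360.0 = 0.081250; exp(−0.081250) = 0.92196.
P = 1014 × 0.92196 = 934.87 hPa.

P ≈ 934.9 hPa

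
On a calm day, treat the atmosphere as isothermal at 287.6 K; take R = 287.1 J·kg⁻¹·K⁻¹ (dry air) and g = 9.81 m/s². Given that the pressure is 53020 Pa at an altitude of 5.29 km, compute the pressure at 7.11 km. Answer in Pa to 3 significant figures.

Scale height: H = RT/g = 287.1 × 287.6 / 9.81 = 8416.9 m.
Between two levels, P₂ = P₁ exp(−Δz/H) with Δz = z₂ − z₁.
Δz = 7110.0 − 5290.0 = 1820.0 m; Δz/H = 1820.0/8416.9 = 0.21623.
P₂ = 53020 × exp(−0.21623) = 53020 × 0.80555 = 42710 Pa.

P ≈ 42700 Pa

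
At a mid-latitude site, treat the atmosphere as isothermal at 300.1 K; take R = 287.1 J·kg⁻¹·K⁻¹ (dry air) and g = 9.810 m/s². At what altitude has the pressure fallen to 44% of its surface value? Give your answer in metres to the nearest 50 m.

z ≈ 7200 m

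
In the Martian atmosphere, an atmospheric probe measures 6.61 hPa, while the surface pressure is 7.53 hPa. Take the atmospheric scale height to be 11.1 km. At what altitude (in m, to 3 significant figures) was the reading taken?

z ≈ 1450 m

Invert the barometric formula: z = H ln(P₀/P).
P₀/P = 7.53/6.61 = 1.1392; ln(1.1392) = 0.13033.
z = 11100 × 0.13033 = 1446.7 m.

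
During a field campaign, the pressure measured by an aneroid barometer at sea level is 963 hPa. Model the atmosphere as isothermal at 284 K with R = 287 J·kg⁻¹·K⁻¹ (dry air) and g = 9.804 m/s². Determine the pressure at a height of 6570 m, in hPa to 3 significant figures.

P ≈ 437 hPa

Scale height: H = RT/g = 287 × 284 / 9.804 = 8313.7 m.
Barometric formula: P = P₀ exp(−z/H).
z/H = 6570.0/8313.7 = 0.79026; exp(−0.79026) = 0.45373.
P = 963 × 0.45373 = 436.94 hPa.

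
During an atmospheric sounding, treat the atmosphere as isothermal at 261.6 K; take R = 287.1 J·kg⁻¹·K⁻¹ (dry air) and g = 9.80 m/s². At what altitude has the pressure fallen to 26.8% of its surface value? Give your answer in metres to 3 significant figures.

Scale height: H = RT/g = 287.1 × 261.6 / 9.80 = 7663.8 m.
Set P/P₀ = exp(−z/H) = 0.268, so z = −H ln(0.268).
−ln(0.268) = 1.3168; z = 7663.8 × 1.3168 = 10092 m.

z ≈ 10100 m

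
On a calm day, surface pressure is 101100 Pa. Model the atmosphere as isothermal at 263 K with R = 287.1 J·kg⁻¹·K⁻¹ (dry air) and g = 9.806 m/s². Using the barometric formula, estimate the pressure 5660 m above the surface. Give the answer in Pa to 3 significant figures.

Scale height: H = RT/g = 287.1 × 263 / 9.806 = 7700.1 m.
Barometric formula: P = P₀ exp(−z/H).
z/H = 5660.0/7700.1 = 0.73506; exp(−0.73506) = 0.47948.
P = 101100 × 0.47948 = 48475 Pa.

P ≈ 48500 Pa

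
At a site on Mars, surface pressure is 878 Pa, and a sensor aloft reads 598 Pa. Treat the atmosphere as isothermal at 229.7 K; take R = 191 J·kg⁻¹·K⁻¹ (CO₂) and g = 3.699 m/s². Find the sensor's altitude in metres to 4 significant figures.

z ≈ 4555 m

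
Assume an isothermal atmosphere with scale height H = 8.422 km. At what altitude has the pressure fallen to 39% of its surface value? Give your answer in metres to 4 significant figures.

z ≈ 7930 m

Set P/P₀ = exp(−z/H) = 0.39, so z = −H ln(0.39).
−ln(0.39) = 0.94161; z = 8422.0 × 0.94161 = 7930.2 m.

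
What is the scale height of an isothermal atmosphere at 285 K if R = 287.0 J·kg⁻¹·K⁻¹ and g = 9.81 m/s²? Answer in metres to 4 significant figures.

The scale height of an isothermal atmosphere is H = RT/g.
H = 287.0 × 285 / 9.81 = 81795/9.81 = 8337.9 m.

H ≈ 8338 m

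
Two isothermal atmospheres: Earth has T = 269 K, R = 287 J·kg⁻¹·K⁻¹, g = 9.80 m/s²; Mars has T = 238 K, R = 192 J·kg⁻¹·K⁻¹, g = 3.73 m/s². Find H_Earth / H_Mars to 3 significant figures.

H = RT/g for each body.
H_Earth = 287 × 269 / 9.80 = 7877.9 m.
H_Mars = 192 × 238 / 3.73 = 12251 m.
H_Earth/H_Mars = 7877.9/12251 = 0.64304.

H_Earth/H_Mars ≈ 0.643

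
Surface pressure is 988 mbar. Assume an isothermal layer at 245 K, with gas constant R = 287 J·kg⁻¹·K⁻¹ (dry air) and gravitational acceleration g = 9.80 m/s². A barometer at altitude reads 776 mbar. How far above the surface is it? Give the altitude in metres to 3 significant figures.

z ≈ 1730 m

Scale height: H = RT/g = 287 × 245 / 9.80 = 7175.0 m.
Invert the barometric formula: z = H ln(P₀/P).
P₀/P = 988/776 = 1.2732; ln(1.2732) = 0.24153.
z = 7175.0 × 0.24153 = 1733.0 m.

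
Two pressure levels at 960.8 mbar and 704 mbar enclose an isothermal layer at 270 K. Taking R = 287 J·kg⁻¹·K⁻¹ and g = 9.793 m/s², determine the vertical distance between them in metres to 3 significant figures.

Δz ≈ 2460 m

Hypsometric equation: Δz = (R T̄/g) ln(P₁/P₂).
R T̄/g = 287 × 270 / 9.793 = 7912.8 m.
ln(960.8/704) = ln(1.3648) = 0.31101.
Δz = 7912.8 × 0.31101 = 2461.0 m.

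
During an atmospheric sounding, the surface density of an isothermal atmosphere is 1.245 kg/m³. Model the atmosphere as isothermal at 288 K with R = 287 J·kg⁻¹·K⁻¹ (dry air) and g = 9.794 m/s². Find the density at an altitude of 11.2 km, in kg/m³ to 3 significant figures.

ρ ≈ 0.330 kg/m³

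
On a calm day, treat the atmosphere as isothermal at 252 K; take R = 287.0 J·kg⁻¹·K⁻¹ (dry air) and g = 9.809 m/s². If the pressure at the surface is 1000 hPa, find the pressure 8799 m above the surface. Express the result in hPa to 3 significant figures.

Scale height: H = RT/g = 287.0 × 252 / 9.809 = 7373.2 m.
Barometric formula: P = P₀ exp(−z/H).
z/H = 8799.0/7373.2 = 1.1934; exp(−1.1934) = 0.30319.
P = 1000 × 0.30319 = 303.19 hPa.

P ≈ 303 hPa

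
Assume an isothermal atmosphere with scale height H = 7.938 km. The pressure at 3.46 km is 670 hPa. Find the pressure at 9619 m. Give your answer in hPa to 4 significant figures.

Between two levels, P₂ = P₁ exp(−Δz/H) with Δz = z₂ − z₁.
Δz = 9619.0 − 3460.0 = 6159.0 m; Δz/H = 6159.0/7938.0 = 0.77589.
P₂ = 670 × exp(−0.77589) = 670 × 0.46029 = 308.39 hPa.

P ≈ 308.4 hPa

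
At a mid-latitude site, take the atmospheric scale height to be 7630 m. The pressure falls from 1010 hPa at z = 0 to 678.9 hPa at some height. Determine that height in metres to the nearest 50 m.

z ≈ 3050 m

Invert the barometric formula: z = H ln(P₀/P).
P₀/P = 1010/678.9 = 1.4877; ln(1.4877) = 0.39723.
z = 7630.0 × 0.39723 = 3030.9 m.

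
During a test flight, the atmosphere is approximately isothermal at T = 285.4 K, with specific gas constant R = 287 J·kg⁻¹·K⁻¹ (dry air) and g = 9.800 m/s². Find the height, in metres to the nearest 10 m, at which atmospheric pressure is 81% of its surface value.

Scale height: H = RT/g = 287 × 285.4 / 9.800 = 8358.1 m.
Set P/P₀ = exp(−z/H) = 0.81, so z = −H ln(0.81).
−ln(0.81) = 0.21072; z = 8358.1 × 0.21072 = 1761.2 m.

z ≈ 1760 m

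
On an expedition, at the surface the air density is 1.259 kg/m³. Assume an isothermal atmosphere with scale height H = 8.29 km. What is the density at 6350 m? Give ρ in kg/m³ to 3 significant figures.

ρ ≈ 0.585 kg/m³

In an isothermal atmosphere, density decays like pressure: ρ = ρ₀ exp(−z/H).
z/H = 6350.0/8290.0 = 0.76598; exp(−0.76598) = 0.46488.
ρ = 1.259 × 0.46488 = 0.58528 kg/m³.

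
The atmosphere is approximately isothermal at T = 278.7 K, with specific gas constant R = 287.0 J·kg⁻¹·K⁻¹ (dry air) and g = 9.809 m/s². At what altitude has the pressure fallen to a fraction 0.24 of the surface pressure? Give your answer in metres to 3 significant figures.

z ≈ 11600 m

Scale height: H = RT/g = 287.0 × 278.7 / 9.809 = 8154.4 m.
Set P/P₀ = exp(−z/H) = 0.24, so z = −H ln(0.24).
−ln(0.24) = 1.4271; z = 8154.4 × 1.4271 = 11637 m.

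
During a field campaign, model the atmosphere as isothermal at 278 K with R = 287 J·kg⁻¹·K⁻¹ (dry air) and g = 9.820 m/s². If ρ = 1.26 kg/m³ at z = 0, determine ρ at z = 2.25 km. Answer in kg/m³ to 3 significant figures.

ρ ≈ 0.955 kg/m³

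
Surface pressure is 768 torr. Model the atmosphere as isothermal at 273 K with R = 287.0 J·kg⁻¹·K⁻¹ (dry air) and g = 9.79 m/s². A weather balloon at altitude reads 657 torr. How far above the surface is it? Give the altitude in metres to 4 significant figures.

z ≈ 1249 m

Scale height: H = RT/g = 287.0 × 273 / 9.79 = 8003.2 m.
Invert the barometric formula: z = H ln(P₀/P).
P₀/P = 768/657 = 1.1689; ln(1.1689) = 0.15606.
z = 8003.2 × 0.15606 = 1249.0 m.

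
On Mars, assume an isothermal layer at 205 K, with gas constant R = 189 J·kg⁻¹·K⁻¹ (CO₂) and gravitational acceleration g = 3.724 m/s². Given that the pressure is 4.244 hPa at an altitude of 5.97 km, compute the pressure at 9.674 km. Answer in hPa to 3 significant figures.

P ≈ 2.97 hPa

Scale height: H = RT/g = 189 × 205 / 3.724 = 10404 m.
Between two levels, P₂ = P₁ exp(−Δz/H) with Δz = z₂ − z₁.
Δz = 9674.0 − 5970.0 = 3704.0 m; Δz/H = 3704.0/10404 = 0.35602.
P₂ = 4.244 × exp(−0.35602) = 4.244 × 0.70046 = 2.9728 hPa.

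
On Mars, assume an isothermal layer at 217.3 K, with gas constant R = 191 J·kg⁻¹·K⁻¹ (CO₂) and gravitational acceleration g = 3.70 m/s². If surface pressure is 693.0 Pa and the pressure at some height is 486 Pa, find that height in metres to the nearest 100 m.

Scale height: H = RT/g = 191 × 217.3 / 3.70 = 11217 m.
Invert the barometric formula: z = H ln(P₀/P).
P₀/P = 693.0/486 = 1.4259; ln(1.4259) = 0.35480.
z = 11217 × 0.35480 = 3979.8 m.

z ≈ 4000 m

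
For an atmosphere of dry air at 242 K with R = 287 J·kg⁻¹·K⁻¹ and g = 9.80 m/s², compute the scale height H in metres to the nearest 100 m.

H ≈ 7100 m

The scale height of an isothermal atmosphere is H = RT/g.
H = 287 × 242 / 9.80 = 69454/9.80 = 7087.1 m.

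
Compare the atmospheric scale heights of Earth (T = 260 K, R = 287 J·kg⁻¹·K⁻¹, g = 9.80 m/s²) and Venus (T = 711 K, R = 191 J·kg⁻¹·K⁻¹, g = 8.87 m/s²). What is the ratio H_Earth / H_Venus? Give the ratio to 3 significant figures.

H = RT/g for each body.
H_Earth = 287 × 260 / 9.80 = 7614.3 m.
H_Venus = 191 × 711 / 8.87 = 15310 m.
H_Earth/H_Venus = 7614.3/15310 = 0.49734.

H_Earth/H_Venus ≈ 0.497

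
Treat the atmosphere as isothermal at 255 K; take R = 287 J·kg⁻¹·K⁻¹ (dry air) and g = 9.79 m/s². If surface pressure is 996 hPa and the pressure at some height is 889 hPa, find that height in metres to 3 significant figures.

z ≈ 850 m

Scale height: H = RT/g = 287 × 255 / 9.79 = 7475.5 m.
Invert the barometric formula: z = H ln(P₀/P).
P₀/P = 996/889 = 1.1204; ln(1.1204) = 0.11369.
z = 7475.5 × 0.11369 = 849.89 m.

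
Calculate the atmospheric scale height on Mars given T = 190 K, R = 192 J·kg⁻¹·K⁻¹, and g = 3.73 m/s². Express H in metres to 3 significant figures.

The scale height of an isothermal atmosphere is H = RT/g.
H = 192 × 190 / 3.73 = 36480/3.73 = 9780.2 m.

H ≈ 9780 m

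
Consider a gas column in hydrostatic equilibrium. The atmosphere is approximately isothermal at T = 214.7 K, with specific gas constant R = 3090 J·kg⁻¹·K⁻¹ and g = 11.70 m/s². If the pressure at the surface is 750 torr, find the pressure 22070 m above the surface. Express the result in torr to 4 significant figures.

Scale height: H = RT/g = 3090 × 214.7 / 11.70 = 56703 m.
Barometric formula: P = P₀ exp(−z/H).
z/H = 22070/56703 = 0.38922; exp(−0.38922) = 0.67759.
P = 750 × 0.67759 = 508.19 torr.

P ≈ 508.2 torr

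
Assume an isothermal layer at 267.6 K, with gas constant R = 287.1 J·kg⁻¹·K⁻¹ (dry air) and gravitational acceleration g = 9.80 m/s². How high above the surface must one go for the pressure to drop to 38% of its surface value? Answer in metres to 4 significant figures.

z ≈ 7585 m

Scale height: H = RT/g = 287.1 × 267.6 / 9.80 = 7839.6 m.
Set P/P₀ = exp(−z/H) = 0.38, so z = −H ln(0.38).
−ln(0.38) = 0.96758; z = 7839.6 × 0.96758 = 7585.4 m.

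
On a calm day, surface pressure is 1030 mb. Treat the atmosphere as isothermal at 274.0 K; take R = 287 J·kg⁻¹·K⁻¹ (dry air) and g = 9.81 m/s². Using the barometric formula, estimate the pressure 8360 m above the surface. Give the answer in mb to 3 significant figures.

Scale height: H = RT/g = 287 × 274.0 / 9.81 = 8016.1 m.
Barometric formula: P = P₀ exp(−z/H).
z/H = 8360.0/8016.1 = 1.0429; exp(−1.0429) = 0.35243.
P = 1030 × 0.35243 = 363.00 mb.

P ≈ 363 mb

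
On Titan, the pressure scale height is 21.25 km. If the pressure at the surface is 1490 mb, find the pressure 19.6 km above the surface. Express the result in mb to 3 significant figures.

P ≈ 592 mb

Barometric formula: P = P₀ exp(−z/H).
z/H = 19600/21250 = 0.92235; exp(−0.92235) = 0.39758.
P = 1490 × 0.39758 = 592.39 mb.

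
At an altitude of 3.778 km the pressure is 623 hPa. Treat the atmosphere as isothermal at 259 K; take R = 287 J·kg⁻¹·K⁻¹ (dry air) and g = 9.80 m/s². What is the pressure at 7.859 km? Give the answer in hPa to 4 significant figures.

Scale height: H = RT/g = 287 × 259 / 9.80 = 7585.0 m.
Between two levels, P₂ = P₁ exp(−Δz/H) with Δz = z₂ − z₁.
Δz = 7859.0 − 3778.0 = 4081.0 m; Δz/H = 4081.0/7585.0 = 0.53804.
P₂ = 623 × exp(−0.53804) = 623 × 0.58389 = 363.76 hPa.

P ≈ 363.8 hPa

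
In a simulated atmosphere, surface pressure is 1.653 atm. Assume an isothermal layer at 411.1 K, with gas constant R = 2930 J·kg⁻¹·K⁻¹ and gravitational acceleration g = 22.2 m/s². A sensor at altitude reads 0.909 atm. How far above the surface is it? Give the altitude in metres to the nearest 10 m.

Scale height: H = RT/g = 2930 × 411.1 / 22.2 = 54258 m.
Invert the barometric formula: z = H ln(P₀/P).
P₀/P = 1.653/0.909 = 1.8185; ln(1.8185) = 0.59801.
z = 54258 × 0.59801 = 32447 m.

z ≈ 32450 m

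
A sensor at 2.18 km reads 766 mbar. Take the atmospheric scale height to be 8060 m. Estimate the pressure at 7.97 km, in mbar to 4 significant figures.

P ≈ 373.5 mbar

Between two levels, P₂ = P₁ exp(−Δz/H) with Δz = z₂ − z₁.
Δz = 7970.0 − 2180.0 = 5790.0 m; Δz/H = 5790.0/8060.0 = 0.71836.
P₂ = 766 × exp(−0.71836) = 766 × 0.48755 = 373.46 mbar.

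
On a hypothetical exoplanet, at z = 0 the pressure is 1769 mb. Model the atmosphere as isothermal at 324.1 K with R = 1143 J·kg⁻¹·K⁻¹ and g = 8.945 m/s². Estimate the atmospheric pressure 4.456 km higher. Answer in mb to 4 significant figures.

Scale height: H = RT/g = 1143 × 324.1 / 8.945 = 41414 m.
Barometric formula: P = P₀ exp(−z/H).
z/H = 4456.0/41414 = 0.10760; exp(−0.10760) = 0.89799.
P = 1769 × 0.89799 = 1588.5 mb.

P ≈ 1589 mb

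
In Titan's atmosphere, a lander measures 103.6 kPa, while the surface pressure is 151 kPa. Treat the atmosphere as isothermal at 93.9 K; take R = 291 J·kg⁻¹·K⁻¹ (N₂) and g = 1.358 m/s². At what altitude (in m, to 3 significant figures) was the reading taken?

z ≈ 7580 m

Scale height: H = RT/g = 291 × 93.9 / 1.358 = 20121 m.
Invert the barometric formula: z = H ln(P₀/P).
P₀/P = 151/103.6 = 1.4575; ln(1.4575) = 0.37672.
z = 20121 × 0.37672 = 7580.0 m.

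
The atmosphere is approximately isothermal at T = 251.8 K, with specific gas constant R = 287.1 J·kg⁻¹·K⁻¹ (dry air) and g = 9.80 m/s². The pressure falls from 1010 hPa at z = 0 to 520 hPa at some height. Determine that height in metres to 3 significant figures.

Scale height: H = RT/g = 287.1 × 251.8 / 9.80 = 7376.7 m.
Invert the barometric formula: z = H ln(P₀/P).
P₀/P = 1010/520 = 1.9423; ln(1.9423) = 0.66387.
z = 7376.7 × 0.66387 = 4897.2 m.

z ≈ 4900 m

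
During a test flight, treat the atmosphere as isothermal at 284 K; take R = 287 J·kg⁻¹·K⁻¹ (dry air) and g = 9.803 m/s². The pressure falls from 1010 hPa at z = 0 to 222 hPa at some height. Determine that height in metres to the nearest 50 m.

Scale height: H = RT/g = 287 × 284 / 9.803 = 8314.6 m.
Invert the barometric formula: z = H ln(P₀/P).
P₀/P = 1010/222 = 4.5495; ln(4.5495) = 1.5150.
z = 8314.6 × 1.5150 = 12597 m.

z ≈ 12600 m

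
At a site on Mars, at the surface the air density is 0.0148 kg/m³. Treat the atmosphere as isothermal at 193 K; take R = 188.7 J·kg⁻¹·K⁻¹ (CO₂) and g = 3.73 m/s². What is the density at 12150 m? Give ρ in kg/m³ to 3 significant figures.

ρ ≈ 0.00426 kg/m³

Scale height: H = RT/g = 188.7 × 193 / 3.73 = 9763.8 m.
In an isothermal atmosphere, density decays like pressure: ρ = ρ₀ exp(−z/H).
z/H = 12150/9763.8 = 1.2444; exp(−1.2444) = 0.28811.
ρ = 0.0148 × 0.28811 = 0.0042640 kg/m³.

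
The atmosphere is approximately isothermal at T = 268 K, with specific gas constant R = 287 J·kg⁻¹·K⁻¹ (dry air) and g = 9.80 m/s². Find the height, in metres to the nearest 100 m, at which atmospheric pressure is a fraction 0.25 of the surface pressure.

z ≈ 10900 m

Scale height: H = RT/g = 287 × 268 / 9.80 = 7848.6 m.
Set P/P₀ = exp(−z/H) = 0.25, so z = −H ln(0.25).
−ln(0.25) = 1.3863; z = 7848.6 × 1.3863 = 10881 m.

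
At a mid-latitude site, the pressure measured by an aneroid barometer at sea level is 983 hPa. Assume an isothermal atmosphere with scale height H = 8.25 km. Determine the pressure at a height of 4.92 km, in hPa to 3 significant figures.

P ≈ 541 hPa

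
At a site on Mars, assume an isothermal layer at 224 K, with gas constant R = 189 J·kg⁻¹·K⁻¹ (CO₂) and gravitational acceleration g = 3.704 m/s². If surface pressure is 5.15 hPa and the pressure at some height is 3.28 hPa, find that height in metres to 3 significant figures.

z ≈ 5160 m

Scale height: H = RT/g = 189 × 224 / 3.704 = 11430 m.
Invert the barometric formula: z = H ln(P₀/P).
P₀/P = 5.15/3.28 = 1.5701; ln(1.5701) = 0.45114.
z = 11430 × 0.45114 = 5156.5 m.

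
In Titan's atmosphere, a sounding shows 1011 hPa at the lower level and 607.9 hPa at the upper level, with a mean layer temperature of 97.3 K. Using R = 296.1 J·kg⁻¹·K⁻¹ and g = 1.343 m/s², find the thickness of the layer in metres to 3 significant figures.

Hypsometric equation: Δz = (R T̄/g) ln(P₁/P₂).
R T̄/g = 296.1 × 97.3 / 1.343 = 21452 m.
ln(1011/607.9) = ln(1.6631) = 0.50868.
Δz = 21452 × 0.50868 = 10912 m.

Δz ≈ 10900 m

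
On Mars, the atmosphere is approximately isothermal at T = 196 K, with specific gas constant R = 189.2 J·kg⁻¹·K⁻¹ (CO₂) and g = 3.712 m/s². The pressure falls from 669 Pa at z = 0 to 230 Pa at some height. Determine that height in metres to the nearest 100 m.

z ≈ 10700 m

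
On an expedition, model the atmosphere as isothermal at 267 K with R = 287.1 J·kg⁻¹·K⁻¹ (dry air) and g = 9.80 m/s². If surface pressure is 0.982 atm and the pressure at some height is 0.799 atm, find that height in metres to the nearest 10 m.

Scale height: H = RT/g = 287.1 × 267 / 9.80 = 7822.0 m.
Invert the barometric formula: z = H ln(P₀/P).
P₀/P = 0.982/0.799 = 1.2290; ln(1.2290) = 0.20620.
z = 7822.0 × 0.20620 = 1612.9 m.

z ≈ 1610 m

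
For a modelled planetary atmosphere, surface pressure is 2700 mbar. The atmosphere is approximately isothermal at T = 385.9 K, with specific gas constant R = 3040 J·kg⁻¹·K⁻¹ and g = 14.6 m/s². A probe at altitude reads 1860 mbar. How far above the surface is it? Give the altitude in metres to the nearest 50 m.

Scale height: H = RT/g = 3040 × 385.9 / 14.6 = 80352 m.
Invert the barometric formula: z = H ln(P₀/P).
P₀/P = 2700/1860 = 1.4516; ln(1.4516) = 0.37267.
z = 80352 × 0.37267 = 29945 m.

z ≈ 29950 m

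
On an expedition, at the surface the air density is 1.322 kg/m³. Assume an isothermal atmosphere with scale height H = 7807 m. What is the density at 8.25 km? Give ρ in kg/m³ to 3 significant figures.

ρ ≈ 0.460 kg/m³

In an isothermal atmosphere, density decays like pressure: ρ = ρ₀ exp(−z/H).
z/H = 8250.0/7807.0 = 1.0567; exp(−1.0567) = 0.34760.
ρ = 1.322 × 0.34760 = 0.45953 kg/m³.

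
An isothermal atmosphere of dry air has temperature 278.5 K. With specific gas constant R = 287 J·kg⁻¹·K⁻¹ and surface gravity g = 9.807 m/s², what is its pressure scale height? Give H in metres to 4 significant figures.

H ≈ 8150 m

The scale height of an isothermal atmosphere is H = RT/g.
H = 287 × 278.5 / 9.807 = 79930/9.807 = 8150.3 m.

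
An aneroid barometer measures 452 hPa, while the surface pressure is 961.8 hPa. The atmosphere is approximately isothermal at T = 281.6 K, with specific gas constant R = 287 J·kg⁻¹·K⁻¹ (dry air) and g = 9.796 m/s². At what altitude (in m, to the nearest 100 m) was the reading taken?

z ≈ 6200 m

Scale height: H = RT/g = 287 × 281.6 / 9.796 = 8250.2 m.
Invert the barometric formula: z = H ln(P₀/P).
P₀/P = 961.8/452 = 2.1279; ln(2.1279) = 0.75514.
z = 8250.2 × 0.75514 = 6230.1 m.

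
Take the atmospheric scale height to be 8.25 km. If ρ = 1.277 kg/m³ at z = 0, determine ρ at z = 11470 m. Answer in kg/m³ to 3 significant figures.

In an isothermal atmosphere, density decays like pressure: ρ = ρ₀ exp(−z/H).
z/H = 11470/8250.0 = 1.3903; exp(−1.3903) = 0.24900.
ρ = 1.277 × 0.24900 = 0.31797 kg/m³.

ρ ≈ 0.318 kg/m³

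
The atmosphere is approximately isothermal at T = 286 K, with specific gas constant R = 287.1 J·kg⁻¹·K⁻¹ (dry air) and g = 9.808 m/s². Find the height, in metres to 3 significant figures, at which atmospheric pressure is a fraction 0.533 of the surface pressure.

z ≈ 5270 m

Scale height: H = RT/g = 287.1 × 286 / 9.808 = 8371.8 m.
Set P/P₀ = exp(−z/H) = 0.533, so z = −H ln(0.533).
−ln(0.533) = 0.62923; z = 8371.8 × 0.62923 = 5267.8 m.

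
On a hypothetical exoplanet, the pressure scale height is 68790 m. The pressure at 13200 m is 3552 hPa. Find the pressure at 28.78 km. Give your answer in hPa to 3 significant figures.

P ≈ 2830 hPa

Between two levels, P₂ = P₁ exp(−Δz/H) with Δz = z₂ − z₁.
Δz = 28780 − 13200 = 15580 m; Δz/H = 15580/68790 = 0.22649.
P₂ = 3552 × exp(−0.22649) = 3552 × 0.79733 = 2832.1 hPa.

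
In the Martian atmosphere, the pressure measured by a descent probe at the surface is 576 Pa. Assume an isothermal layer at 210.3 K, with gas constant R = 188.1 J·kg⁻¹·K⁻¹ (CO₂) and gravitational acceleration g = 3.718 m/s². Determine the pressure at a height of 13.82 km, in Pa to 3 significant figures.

P ≈ 157 Pa

Scale height: H = RT/g = 188.1 × 210.3 / 3.718 = 10639 m.
Barometric formula: P = P₀ exp(−z/H).
z/H = 13820/10639 = 1.2990; exp(−1.2990) = 0.27280.
P = 576 × 0.27280 = 157.13 Pa.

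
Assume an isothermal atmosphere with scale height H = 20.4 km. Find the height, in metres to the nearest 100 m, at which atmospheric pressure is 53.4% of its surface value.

z ≈ 12800 m

Set P/P₀ = exp(−z/H) = 0.534, so z = −H ln(0.534).
−ln(0.534) = 0.62736; z = 20400 × 0.62736 = 12798 m.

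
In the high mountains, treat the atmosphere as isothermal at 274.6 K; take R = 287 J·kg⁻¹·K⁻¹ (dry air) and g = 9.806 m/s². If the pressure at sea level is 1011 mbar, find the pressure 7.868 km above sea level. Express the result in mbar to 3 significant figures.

P ≈ 380 mbar

Scale height: H = RT/g = 287 × 274.6 / 9.806 = 8036.9 m.
Barometric formula: P = P₀ exp(−z/H).
z/H = 7868.0/8036.9 = 0.97898; exp(−0.97898) = 0.37569.
P = 1011 × 0.37569 = 379.82 mbar.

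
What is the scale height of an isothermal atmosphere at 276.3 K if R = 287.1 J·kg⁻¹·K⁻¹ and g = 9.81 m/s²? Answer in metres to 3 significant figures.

The scale height of an isothermal atmosphere is H = RT/g.
H = 287.1 × 276.3 / 9.81 = 79326/9.81 = 8086.2 m.

H ≈ 8090 m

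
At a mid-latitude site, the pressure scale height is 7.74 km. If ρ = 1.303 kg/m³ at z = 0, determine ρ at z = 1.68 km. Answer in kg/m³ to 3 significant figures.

In an isothermal atmosphere, density decays like pressure: ρ = ρ₀ exp(−z/H).
z/H = 1680.0/7740.0 = 0.21705; exp(−0.21705) = 0.80489.
ρ = 1.303 × 0.80489 = 1.0488 kg/m³.

ρ ≈ 1.05 kg/m³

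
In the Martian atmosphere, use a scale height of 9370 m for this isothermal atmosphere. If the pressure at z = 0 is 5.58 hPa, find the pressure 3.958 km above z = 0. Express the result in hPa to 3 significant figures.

Barometric formula: P = P₀ exp(−z/H).
z/H = 3958.0/9370.0 = 0.42241; exp(−0.42241) = 0.65547.
P = 5.58 × 0.65547 = 3.6575 hPa.

P ≈ 3.66 hPa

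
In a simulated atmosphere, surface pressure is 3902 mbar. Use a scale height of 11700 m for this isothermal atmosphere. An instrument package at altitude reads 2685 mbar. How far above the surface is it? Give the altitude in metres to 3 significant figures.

Invert the barometric formula: z = H ln(P₀/P).
P₀/P = 3902/2685 = 1.4533; ln(1.4533) = 0.37384.
z = 11700 × 0.37384 = 4373.9 m.

z ≈ 4370 m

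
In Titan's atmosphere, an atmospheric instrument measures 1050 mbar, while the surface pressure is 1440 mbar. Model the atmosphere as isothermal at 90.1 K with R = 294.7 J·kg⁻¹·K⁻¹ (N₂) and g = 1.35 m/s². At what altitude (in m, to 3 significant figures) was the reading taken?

z ≈ 6210 m

Scale height: H = RT/g = 294.7 × 90.1 / 1.35 = 19668 m.
Invert the barometric formula: z = H ln(P₀/P).
P₀/P = 1440/1050 = 1.3714; ln(1.3714) = 0.31583.
z = 19668 × 0.31583 = 6211.7 m.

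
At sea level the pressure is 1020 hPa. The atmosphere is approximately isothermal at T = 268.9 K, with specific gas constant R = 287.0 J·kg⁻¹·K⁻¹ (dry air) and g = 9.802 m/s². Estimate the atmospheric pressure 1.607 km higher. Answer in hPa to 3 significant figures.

P ≈ 832 hPa

Scale height: H = RT/g = 287.0 × 268.9 / 9.802 = 7873.3 m.
Barometric formula: P = P₀ exp(−z/H).
z/H = 1607.0/7873.3 = 0.20411; exp(−0.20411) = 0.81537.
P = 1020 × 0.81537 = 831.68 hPa.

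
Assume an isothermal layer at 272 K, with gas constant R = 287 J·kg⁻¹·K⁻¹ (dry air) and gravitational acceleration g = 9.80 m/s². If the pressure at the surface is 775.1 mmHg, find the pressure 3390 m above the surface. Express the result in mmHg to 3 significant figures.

P ≈ 506 mmHg

Scale height: H = RT/g = 287 × 272 / 9.80 = 7965.7 m.
Barometric formula: P = P₀ exp(−z/H).
z/H = 3390.0/7965.7 = 0.42557; exp(−0.42557) = 0.65340.
P = 775.1 × 0.65340 = 506.45 mmHg.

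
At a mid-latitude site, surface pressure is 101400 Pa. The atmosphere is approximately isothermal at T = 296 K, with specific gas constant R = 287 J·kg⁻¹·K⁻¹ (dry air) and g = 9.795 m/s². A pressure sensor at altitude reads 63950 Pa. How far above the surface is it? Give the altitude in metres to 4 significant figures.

Scale height: H = RT/g = 287 × 296 / 9.795 = 8673.0 m.
Invert the barometric formula: z = H ln(P₀/P).
P₀/P = 101400/63950 = 1.5856; ln(1.5856) = 0.46096.
z = 8673.0 × 0.46096 = 3997.9 m.

z ≈ 3998 m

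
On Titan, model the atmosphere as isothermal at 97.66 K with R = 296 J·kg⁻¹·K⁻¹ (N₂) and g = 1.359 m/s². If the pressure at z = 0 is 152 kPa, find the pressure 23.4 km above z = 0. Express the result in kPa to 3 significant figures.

Scale height: H = RT/g = 296 × 97.66 / 1.359 = 21271 m.
Barometric formula: P = P₀ exp(−z/H).
z/H = 23400/21271 = 1.1001; exp(−1.1001) = 0.33284.
P = 152 × 0.33284 = 50.592 kPa.

P ≈ 50.6 kPa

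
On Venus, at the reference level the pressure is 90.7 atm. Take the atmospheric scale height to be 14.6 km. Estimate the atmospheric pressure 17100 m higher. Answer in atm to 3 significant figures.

Barometric formula: P = P₀ exp(−z/H).
z/H = 17100/14600 = 1.1712; exp(−1.1712) = 0.30999.
P = 90.7 × 0.30999 = 28.116 atm.

P ≈ 28.1 atm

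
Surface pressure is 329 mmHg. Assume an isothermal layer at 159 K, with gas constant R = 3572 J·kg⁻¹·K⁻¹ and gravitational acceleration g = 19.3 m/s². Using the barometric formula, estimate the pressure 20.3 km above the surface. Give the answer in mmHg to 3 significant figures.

Scale height: H = RT/g = 3572 × 159 / 19.3 = 29427 m.
Barometric formula: P = P₀ exp(−z/H).
z/H = 20300/29427 = 0.68984; exp(−0.68984) = 0.50166.
P = 329 × 0.50166 = 165.05 mmHg.

P ≈ 165 mmHg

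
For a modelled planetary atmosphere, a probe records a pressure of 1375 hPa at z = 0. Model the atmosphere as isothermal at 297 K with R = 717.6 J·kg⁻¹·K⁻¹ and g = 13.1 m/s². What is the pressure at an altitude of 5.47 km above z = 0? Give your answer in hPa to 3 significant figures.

Scale height: H = RT/g = 717.6 × 297 / 13.1 = 16269 m.
Barometric formula: P = P₀ exp(−z/H).
z/H = 5470.0/16269 = 0.33622; exp(−0.33622) = 0.71447.
P = 1375 × 0.71447 = 982.40 hPa.

P ≈ 982 hPa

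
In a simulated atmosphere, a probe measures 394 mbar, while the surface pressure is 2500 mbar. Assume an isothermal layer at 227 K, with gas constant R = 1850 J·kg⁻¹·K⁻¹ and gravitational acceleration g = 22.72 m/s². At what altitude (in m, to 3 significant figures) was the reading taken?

Scale height: H = RT/g = 1850 × 227 / 22.72 = 18484 m.
Invert the barometric formula: z = H ln(P₀/P).
P₀/P = 2500/394 = 6.3452; ln(6.3452) = 1.8477.
z = 18484 × 1.8477 = 34153 m.

z ≈ 34200 m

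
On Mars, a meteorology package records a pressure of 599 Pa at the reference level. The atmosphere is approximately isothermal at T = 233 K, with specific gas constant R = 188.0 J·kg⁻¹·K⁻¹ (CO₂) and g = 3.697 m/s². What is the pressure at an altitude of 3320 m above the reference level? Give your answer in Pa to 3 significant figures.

Scale height: H = RT/g = 188.0 × 233 / 3.697 = 11849 m.
Barometric formula: P = P₀ exp(−z/H).
z/H = 3320.0/11849 = 0.28019; exp(−0.28019) = 0.75564.
P = 599 × 0.75564 = 452.63 Pa.

P ≈ 453 Pa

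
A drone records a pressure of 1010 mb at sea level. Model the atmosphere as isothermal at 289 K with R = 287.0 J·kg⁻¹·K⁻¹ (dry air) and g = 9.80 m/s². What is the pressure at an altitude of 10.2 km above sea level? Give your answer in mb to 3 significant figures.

Scale height: H = RT/g = 287.0 × 289 / 9.80 = 8463.6 m.
Barometric formula: P = P₀ exp(−z/H).
z/H = 10200/8463.6 = 1.2052; exp(−1.2052) = 0.29963.
P = 1010 × 0.29963 = 302.63 mb.

P ≈ 303 mb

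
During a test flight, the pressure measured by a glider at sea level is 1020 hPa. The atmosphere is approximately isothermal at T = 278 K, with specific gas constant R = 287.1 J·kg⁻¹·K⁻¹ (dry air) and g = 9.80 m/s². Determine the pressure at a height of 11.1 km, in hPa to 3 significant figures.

Scale height: H = RT/g = 287.1 × 278 / 9.80 = 8144.3 m.
Barometric formula: P = P₀ exp(−z/H).
z/H = 11100/8144.3 = 1.3629; exp(−1.3629) = 0.25592.
P = 1020 × 0.25592 = 261.04 hPa.

P ≈ 261 hPa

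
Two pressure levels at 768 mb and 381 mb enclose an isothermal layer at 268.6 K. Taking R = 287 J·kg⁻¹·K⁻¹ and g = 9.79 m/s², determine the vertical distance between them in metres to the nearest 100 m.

Δz ≈ 5500 m

Hypsometric equation: Δz = (R T̄/g) ln(P₁/P₂).
R T̄/g = 287 × 268.6 / 9.79 = 7874.2 m.
ln(768/381) = ln(2.0157) = 0.70097.
Δz = 7874.2 × 0.70097 = 5519.6 m.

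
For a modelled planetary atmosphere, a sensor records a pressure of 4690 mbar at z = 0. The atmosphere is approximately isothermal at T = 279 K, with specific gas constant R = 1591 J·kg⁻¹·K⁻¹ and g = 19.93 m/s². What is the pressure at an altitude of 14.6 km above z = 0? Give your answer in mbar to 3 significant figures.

P ≈ 2430 mbar

Scale height: H = RT/g = 1591 × 279 / 19.93 = 22272 m.
Barometric formula: P = P₀ exp(−z/H).
z/H = 14600/22272 = 0.65553; exp(−0.65553) = 0.51917.
P = 4690 × 0.51917 = 2434.9 mbar.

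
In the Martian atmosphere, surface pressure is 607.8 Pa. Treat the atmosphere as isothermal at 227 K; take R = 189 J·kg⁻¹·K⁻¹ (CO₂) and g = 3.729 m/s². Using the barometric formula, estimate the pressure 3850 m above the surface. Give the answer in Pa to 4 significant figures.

P ≈ 434.9 Pa

Scale height: H = RT/g = 189 × 227 / 3.729 = 11505 m.
Barometric formula: P = P₀ exp(−z/H).
z/H = 3850.0/11505 = 0.33464; exp(−0.33464) = 0.71560.
P = 607.8 × 0.71560 = 434.94 Pa.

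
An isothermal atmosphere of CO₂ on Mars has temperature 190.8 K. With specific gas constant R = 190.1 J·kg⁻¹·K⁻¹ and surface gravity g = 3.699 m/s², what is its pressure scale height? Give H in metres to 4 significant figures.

H ≈ 9806 m

The scale height of an isothermal atmosphere is H = RT/g.
H = 190.1 × 190.8 / 3.699 = 36271/3.699 = 9805.6 m.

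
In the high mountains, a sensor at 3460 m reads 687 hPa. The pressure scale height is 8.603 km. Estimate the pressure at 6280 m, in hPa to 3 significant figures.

P ≈ 495 hPa

Between two levels, P₂ = P₁ exp(−Δz/H) with Δz = z₂ − z₁.
Δz = 6280.0 − 3460.0 = 2820.0 m; Δz/H = 2820.0/8603.0 = 0.32779.
P₂ = 687 × exp(−0.32779) = 687 × 0.72051 = 494.99 hPa.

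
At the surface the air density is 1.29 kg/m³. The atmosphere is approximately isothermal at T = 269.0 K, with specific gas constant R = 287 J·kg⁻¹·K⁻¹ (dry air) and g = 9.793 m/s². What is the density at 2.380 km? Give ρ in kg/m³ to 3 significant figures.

Scale height: H = RT/g = 287 × 269.0 / 9.793 = 7883.5 m.
In an isothermal atmosphere, density decays like pressure: ρ = ρ₀ exp(−z/H).
z/H = 2380.0/7883.5 = 0.30190; exp(−0.30190) = 0.73941.
ρ = 1.29 × 0.73941 = 0.95384 kg/m³.

ρ ≈ 0.954 kg/m³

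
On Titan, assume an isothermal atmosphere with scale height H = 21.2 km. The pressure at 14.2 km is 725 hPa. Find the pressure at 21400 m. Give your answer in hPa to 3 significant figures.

P ≈ 516 hPa

Between two levels, P₂ = P₁ exp(−Δz/H) with Δz = z₂ − z₁.
Δz = 21400 − 14200 = 7200.0 m; Δz/H = 7200.0/21200 = 0.33962.
P₂ = 725 × exp(−0.33962) = 725 × 0.71204 = 516.23 hPa.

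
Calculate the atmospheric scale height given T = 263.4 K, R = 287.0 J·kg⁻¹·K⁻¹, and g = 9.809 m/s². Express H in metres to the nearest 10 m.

H ≈ 7710 m

The scale height of an isothermal atmosphere is H = RT/g.
H = 287.0 × 263.4 / 9.809 = 75596/9.809 = 7706.8 m.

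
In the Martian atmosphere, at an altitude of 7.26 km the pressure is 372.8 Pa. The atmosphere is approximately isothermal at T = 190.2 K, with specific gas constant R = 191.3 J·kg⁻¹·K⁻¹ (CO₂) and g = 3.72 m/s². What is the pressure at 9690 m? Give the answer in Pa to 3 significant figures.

P ≈ 291 Pa

Scale height: H = RT/g = 191.3 × 190.2 / 3.72 = 9781.0 m.
Between two levels, P₂ = P₁ exp(−Δz/H) with Δz = z₂ − z₁.
Δz = 9690.0 − 7260.0 = 2430.0 m; Δz/H = 2430.0/9781.0 = 0.24844.
P₂ = 372.8 × exp(−0.24844) = 372.8 × 0.78002 = 290.79 Pa.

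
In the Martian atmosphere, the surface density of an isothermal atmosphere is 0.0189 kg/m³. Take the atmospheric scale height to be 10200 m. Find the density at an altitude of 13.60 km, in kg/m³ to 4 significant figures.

ρ ≈ 0.004982 kg/m³

In an isothermal atmosphere, density decays like pressure: ρ = ρ₀ exp(−z/H).
z/H = 13600/10200 = 1.3333; exp(−1.3333) = 0.26361.
ρ = 0.0189 × 0.26361 = 0.0049822 kg/m³.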